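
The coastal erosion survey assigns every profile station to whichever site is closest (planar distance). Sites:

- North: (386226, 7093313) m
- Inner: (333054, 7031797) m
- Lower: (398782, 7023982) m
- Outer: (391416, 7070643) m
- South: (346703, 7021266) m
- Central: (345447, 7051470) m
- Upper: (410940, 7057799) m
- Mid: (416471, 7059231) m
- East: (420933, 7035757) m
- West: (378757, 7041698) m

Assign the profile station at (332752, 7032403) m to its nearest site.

Squared distances to each site:
North: 6569496776.000; Inner: 458440.000; Lower: 4430874141.000; Outer: 4903762496.000; South: 318663170.000; Central: 524713514.000; Upper: 6758320160.000; Mid: 7728612545.000; East: 7787138077.000; West: 2202857050.000.
Minimum at Inner.

Inner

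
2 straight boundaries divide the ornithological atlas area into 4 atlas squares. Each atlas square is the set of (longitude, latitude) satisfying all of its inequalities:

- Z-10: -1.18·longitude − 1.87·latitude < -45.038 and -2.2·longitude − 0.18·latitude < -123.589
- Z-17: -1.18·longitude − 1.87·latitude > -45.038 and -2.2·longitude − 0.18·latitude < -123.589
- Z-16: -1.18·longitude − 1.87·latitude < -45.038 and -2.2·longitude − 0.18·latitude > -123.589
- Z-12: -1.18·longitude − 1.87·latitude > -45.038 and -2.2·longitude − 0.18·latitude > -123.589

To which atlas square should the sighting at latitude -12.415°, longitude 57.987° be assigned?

-1.18·57.987 − 1.87·-12.415 = -45.209, which is < -45.038
-2.2·57.987 − 0.18·-12.415 = -125.337, which is < -123.589
This sign pattern matches Z-10.

Z-10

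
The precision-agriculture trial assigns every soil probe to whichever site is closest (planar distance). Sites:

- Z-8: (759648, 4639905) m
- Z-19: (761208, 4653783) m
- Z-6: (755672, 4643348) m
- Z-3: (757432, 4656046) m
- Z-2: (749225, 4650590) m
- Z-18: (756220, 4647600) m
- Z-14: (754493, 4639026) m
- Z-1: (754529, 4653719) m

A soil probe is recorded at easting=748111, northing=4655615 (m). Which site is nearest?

Z-2

Squared distances to each site:
Z-8: 379906469.000; Z-19: 174887633.000; Z-6: 207648010.000; Z-3: 87066802.000; Z-2: 26491621.000; Z-18: 129996106.000; Z-14: 315924845.000; Z-1: 44785540.000.
Minimum at Z-2.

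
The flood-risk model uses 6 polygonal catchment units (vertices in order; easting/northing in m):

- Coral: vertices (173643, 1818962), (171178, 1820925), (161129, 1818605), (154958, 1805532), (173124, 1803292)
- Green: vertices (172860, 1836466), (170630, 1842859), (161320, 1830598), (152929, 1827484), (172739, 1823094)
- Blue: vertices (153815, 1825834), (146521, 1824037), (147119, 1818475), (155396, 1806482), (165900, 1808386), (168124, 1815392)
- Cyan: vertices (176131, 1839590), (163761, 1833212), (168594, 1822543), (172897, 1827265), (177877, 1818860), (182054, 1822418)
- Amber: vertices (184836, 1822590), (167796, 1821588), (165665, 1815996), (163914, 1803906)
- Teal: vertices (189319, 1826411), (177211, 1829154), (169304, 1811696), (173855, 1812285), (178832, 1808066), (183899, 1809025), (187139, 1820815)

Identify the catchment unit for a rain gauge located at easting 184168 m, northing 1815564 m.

Teal

Cast a ray rightward from (184168, 1815564). For each polygon, the edges (by vertex number in listed order) whose endpoints lie on opposite sides of northing = 1815564, where each meets that height, and whether that is right or left of the point:
Coral: 3–4 at easting≈159693.5 (left), 5–1 at easting≈173530.5 (left) → 0 crossings.
Green: no edge straddles that height → 0 crossings.
Blue: 3–4 at easting≈149128.0 (left), 6–1 at easting≈167888.3 (left) → 0 crossings.
Cyan: no edge straddles that height → 0 crossings.
Amber: 3–4 at easting≈165602.4 (left), 4–1 at easting≈176968.4 (left) → 0 crossings.
Teal: 2–3 at easting≈171055.9 (left), 6–7 at easting≈185696.0 (right) → 1 crossing.
Only Teal has an odd count, so the point is inside Teal.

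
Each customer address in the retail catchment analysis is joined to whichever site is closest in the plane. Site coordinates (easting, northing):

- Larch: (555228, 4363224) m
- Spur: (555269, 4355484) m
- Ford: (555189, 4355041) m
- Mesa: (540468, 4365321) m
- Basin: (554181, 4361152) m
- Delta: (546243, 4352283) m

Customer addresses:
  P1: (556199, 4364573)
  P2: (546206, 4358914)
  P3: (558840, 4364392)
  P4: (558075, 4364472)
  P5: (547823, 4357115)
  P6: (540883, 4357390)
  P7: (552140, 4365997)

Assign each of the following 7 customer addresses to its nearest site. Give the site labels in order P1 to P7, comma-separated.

Larch, Delta, Larch, Larch, Delta, Delta, Larch

P1 → Larch (d²=2762642.00)
P2 → Delta (d²=43971530.00)
P3 → Larch (d²=14410768.00)
P4 → Larch (d²=9662913.00)
P5 → Delta (d²=25844624.00)
P6 → Delta (d²=54811049.00)
P7 → Larch (d²=17225273.00)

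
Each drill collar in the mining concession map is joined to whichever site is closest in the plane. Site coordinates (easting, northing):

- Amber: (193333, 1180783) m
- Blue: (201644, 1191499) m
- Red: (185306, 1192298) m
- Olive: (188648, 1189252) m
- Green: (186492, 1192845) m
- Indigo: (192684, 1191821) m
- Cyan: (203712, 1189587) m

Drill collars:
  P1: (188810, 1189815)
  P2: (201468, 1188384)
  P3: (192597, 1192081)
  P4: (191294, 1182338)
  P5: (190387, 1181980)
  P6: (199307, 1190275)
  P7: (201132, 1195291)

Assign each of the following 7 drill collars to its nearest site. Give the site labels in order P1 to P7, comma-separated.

Olive, Cyan, Indigo, Amber, Amber, Blue, Blue

P1 → Olive (d²=343213.00)
P2 → Cyan (d²=6482745.00)
P3 → Indigo (d²=75169.00)
P4 → Amber (d²=6575546.00)
P5 → Amber (d²=10111725.00)
P6 → Blue (d²=6959745.00)
P7 → Blue (d²=14641408.00)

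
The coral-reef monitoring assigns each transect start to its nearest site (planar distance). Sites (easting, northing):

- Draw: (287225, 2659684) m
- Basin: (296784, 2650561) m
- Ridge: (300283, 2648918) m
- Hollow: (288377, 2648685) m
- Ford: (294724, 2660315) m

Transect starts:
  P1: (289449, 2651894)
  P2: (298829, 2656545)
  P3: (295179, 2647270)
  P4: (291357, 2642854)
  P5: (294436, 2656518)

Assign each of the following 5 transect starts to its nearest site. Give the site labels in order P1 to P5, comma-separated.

P1 → Hollow (d²=11446865.00)
P2 → Ford (d²=31063925.00)
P3 → Basin (d²=13406706.00)
P4 → Hollow (d²=42880961.00)
P5 → Ford (d²=14500153.00)

Hollow, Ford, Basin, Hollow, Ford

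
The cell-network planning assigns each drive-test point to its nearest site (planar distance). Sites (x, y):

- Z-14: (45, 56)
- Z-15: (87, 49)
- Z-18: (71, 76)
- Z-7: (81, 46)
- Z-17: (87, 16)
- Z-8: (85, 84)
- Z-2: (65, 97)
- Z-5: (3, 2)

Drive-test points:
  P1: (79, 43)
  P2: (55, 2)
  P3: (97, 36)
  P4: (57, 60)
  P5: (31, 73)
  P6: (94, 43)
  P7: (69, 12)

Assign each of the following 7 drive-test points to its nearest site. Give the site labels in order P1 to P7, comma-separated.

Z-7, Z-17, Z-15, Z-14, Z-14, Z-15, Z-17

P1 → Z-7 (d²=13.00)
P2 → Z-17 (d²=1220.00)
P3 → Z-15 (d²=269.00)
P4 → Z-14 (d²=160.00)
P5 → Z-14 (d²=485.00)
P6 → Z-15 (d²=85.00)
P7 → Z-17 (d²=340.00)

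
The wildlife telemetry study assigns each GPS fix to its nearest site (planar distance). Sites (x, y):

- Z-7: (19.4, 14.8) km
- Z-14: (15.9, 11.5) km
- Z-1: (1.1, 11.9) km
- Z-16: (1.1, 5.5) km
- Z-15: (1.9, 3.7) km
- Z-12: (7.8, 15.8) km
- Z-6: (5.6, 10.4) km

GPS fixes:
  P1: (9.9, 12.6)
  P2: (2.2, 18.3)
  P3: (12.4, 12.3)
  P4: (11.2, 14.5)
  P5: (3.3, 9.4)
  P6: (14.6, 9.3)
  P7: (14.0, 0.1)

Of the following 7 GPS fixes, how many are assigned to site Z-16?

0

P1 → Z-12
P2 → Z-12
P3 → Z-14
P4 → Z-12
P5 → Z-6
P6 → Z-14
P7 → Z-14
0 of the 7 go to Z-16.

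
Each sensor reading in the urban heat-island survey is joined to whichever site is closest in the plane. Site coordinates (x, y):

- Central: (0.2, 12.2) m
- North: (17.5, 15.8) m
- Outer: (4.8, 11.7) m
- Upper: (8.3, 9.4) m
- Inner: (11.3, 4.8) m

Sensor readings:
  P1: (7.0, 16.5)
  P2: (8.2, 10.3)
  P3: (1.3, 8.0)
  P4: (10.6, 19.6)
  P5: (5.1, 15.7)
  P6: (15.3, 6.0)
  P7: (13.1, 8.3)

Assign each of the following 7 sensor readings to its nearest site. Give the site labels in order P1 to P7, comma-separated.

Outer, Upper, Central, North, Outer, Inner, Inner

P1 → Outer (d²=27.88)
P2 → Upper (d²=0.82)
P3 → Central (d²=18.85)
P4 → North (d²=62.05)
P5 → Outer (d²=16.09)
P6 → Inner (d²=17.44)
P7 → Inner (d²=15.49)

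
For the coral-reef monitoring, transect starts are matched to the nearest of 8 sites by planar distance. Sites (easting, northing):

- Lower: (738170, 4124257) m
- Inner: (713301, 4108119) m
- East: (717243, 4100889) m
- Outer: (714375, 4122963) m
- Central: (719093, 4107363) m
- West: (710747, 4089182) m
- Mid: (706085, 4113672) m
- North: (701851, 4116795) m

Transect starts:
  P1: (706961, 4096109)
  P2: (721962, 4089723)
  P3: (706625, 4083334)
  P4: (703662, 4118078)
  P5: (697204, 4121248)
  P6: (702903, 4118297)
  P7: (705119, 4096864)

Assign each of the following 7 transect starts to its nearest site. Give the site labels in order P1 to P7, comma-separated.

P1 → West (d²=62317125.00)
P2 → West (d²=126068906.00)
P3 → West (d²=51189988.00)
P4 → North (d²=4925810.00)
P5 → North (d²=41423818.00)
P6 → North (d²=3362708.00)
P7 → West (d²=90687508.00)

West, West, West, North, North, North, West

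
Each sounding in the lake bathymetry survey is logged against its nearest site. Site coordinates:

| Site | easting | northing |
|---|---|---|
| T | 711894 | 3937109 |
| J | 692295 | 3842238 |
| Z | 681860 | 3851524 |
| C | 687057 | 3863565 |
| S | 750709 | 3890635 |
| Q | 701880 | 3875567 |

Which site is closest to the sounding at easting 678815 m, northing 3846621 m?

Squared distances to each site:
T: 9282298385.000; J: 200921089.000; Z: 33311434.000; C: 355029700.000; S: 7105979432.000; Q: 1369865141.000.
Minimum at Z.

Z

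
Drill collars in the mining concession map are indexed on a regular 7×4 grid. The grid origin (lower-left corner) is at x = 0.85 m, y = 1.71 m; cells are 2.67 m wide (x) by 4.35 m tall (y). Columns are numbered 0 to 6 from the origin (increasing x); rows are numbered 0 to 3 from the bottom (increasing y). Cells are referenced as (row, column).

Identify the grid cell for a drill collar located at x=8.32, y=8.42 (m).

(1, 2)

Column index: ⌊(8.32 − 0.85) / 2.67⌋ = ⌊2.798⌋ = 2
Row offset from origin: ⌊(8.42 − 1.71) / 4.35⌋ = ⌊1.543⌋ = 1 → row 1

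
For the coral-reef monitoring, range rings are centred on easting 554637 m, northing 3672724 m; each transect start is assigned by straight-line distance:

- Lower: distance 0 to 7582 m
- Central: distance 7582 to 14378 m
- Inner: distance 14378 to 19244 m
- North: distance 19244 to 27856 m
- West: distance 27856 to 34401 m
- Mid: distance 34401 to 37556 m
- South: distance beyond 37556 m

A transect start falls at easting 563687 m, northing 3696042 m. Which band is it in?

North

Distance = √((563687−554637)² + (3696042−3672724)²) = √(81902500.000 + 543729124.000) = 25012.629 m.
19244 ≤ 25012.629 < 27856 → North.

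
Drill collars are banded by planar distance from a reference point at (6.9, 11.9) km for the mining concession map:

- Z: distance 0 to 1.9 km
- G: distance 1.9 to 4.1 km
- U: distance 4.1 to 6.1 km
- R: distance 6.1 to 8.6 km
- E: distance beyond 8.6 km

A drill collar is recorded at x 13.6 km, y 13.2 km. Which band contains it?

R

Distance = √((13.6−6.9)² + (13.2−11.9)²) = √(44.890 + 1.690) = 6.825 km.
6.1 ≤ 6.825 < 8.6 → R.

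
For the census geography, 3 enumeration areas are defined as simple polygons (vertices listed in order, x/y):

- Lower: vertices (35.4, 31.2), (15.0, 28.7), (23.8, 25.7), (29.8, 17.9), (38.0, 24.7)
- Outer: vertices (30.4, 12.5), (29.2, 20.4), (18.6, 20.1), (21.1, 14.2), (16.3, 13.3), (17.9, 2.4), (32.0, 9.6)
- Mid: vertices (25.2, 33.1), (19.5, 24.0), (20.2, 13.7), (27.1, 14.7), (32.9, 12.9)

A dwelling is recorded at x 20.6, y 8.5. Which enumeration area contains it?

Cast a ray rightward from (20.6, 8.5). For each polygon, the edges (by vertex number in listed order) whose endpoints lie on opposite sides of y = 8.5, where each meets that height, and whether that is right or left of the point:
Lower: no edge straddles that height → 0 crossings.
Outer: 5–6 at x≈17.00 (left), 6–7 at x≈29.85 (right) → 1 crossing.
Mid: no edge straddles that height → 0 crossings.
Only Outer has an odd count, so the point is inside Outer.

Outer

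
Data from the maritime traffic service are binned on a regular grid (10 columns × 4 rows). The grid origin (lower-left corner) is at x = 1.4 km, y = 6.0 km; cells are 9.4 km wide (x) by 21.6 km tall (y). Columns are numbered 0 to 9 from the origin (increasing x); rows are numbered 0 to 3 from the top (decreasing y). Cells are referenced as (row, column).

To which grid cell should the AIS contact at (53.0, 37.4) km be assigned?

Column index: ⌊(53.0 − 1.4) / 9.4⌋ = ⌊5.489⌋ = 5
Row offset from origin: ⌊(37.4 − 6.0) / 21.6⌋ = ⌊1.454⌋ = 1 → row 2 (counted from top)

(2, 5)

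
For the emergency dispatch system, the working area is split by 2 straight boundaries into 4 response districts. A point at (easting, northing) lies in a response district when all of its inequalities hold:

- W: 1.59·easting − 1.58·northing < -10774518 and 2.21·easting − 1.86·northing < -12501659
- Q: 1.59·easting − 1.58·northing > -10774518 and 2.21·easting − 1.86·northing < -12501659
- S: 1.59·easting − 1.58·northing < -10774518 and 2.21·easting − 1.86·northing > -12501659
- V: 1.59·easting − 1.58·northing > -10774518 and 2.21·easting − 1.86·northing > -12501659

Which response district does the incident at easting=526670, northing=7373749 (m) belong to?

W

1.59·526670 − 1.58·7373749 = -10813118.120, which is < -10774518
2.21·526670 − 1.86·7373749 = -12551232.440, which is < -12501659
This sign pattern matches W.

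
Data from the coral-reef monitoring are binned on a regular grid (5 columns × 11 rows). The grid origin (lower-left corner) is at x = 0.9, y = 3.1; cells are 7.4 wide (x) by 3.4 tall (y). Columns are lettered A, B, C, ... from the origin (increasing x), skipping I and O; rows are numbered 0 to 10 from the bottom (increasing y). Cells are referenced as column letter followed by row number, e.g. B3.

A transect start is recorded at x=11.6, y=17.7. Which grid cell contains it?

B4

Column index: ⌊(11.6 − 0.9) / 7.4⌋ = ⌊1.446⌋ = 1 → column B
Row offset from origin: ⌊(17.7 − 3.1) / 3.4⌋ = ⌊4.294⌋ = 4 → row 4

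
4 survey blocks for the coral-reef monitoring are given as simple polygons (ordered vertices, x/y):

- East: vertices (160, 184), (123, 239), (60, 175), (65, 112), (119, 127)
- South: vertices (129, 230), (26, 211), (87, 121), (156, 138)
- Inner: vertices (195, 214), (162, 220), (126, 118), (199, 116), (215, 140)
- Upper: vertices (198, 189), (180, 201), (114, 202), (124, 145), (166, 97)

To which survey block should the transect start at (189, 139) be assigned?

Inner

Cast a ray rightward from (189, 139). For each polygon, the edges (by vertex number in listed order) whose endpoints lie on opposite sides of y = 139, where each meets that height, and whether that is right or left of the point:
East: 3–4 at x≈62.9 (left), 5–1 at x≈127.6 (left) → 0 crossings.
South: 2–3 at x≈74.8 (left), 4–1 at x≈155.7 (left) → 0 crossings.
Inner: 2–3 at x≈133.4 (left), 4–5 at x≈214.3 (right) → 1 crossing.
Upper: 4–5 at x≈129.2 (left), 5–1 at x≈180.6 (left) → 0 crossings.
Only Inner has an odd count, so the point is inside Inner.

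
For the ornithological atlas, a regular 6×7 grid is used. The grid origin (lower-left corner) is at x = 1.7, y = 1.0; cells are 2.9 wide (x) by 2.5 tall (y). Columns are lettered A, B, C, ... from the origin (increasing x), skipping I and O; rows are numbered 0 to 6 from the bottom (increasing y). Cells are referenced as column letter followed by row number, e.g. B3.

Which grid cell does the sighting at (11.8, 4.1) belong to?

D1

Column index: ⌊(11.8 − 1.7) / 2.9⌋ = ⌊3.483⌋ = 3 → column D
Row offset from origin: ⌊(4.1 − 1.0) / 2.5⌋ = ⌊1.240⌋ = 1 → row 1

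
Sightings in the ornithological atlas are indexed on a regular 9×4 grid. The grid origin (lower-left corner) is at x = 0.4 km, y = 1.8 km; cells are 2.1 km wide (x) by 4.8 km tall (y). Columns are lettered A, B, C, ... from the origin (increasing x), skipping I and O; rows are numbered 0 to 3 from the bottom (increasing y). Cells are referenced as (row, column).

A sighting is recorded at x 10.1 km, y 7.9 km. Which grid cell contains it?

Column index: ⌊(10.1 − 0.4) / 2.1⌋ = ⌊4.619⌋ = 4 → column E
Row offset from origin: ⌊(7.9 − 1.8) / 4.8⌋ = ⌊1.271⌋ = 1 → row 1

(1, E)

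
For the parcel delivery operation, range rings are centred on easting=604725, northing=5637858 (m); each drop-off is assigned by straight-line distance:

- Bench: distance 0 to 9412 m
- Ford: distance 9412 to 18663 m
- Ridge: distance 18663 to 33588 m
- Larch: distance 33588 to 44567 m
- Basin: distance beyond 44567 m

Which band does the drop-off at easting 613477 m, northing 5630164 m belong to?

Ford

Distance = √((613477−604725)² + (5630164−5637858)²) = √(76597504.000 + 59197636.000) = 11653.117 m.
9412 ≤ 11653.117 < 18663 → Ford.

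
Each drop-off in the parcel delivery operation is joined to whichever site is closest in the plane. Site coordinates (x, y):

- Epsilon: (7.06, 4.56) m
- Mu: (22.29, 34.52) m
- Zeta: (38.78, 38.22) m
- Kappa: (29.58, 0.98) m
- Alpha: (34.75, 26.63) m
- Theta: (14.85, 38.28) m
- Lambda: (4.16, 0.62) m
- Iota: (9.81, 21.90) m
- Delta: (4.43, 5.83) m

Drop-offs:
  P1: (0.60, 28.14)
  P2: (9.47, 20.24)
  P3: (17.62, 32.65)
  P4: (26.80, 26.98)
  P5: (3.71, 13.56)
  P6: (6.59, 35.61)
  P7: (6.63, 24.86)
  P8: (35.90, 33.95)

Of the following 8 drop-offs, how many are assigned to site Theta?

P1 → Iota
P2 → Iota
P3 → Mu
P4 → Alpha
P5 → Delta
P6 → Theta
P7 → Iota
P8 → Zeta
1 of the 8 goes to Theta.

1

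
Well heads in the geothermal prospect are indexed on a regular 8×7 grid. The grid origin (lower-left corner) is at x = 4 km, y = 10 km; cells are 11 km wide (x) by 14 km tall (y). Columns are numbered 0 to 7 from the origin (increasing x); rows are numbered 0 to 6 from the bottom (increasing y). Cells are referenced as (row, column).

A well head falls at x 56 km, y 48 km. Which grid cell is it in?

Column index: ⌊(56 − 4) / 11⌋ = ⌊4.727⌋ = 4
Row offset from origin: ⌊(48 − 10) / 14⌋ = ⌊2.714⌋ = 2 → row 2

(2, 4)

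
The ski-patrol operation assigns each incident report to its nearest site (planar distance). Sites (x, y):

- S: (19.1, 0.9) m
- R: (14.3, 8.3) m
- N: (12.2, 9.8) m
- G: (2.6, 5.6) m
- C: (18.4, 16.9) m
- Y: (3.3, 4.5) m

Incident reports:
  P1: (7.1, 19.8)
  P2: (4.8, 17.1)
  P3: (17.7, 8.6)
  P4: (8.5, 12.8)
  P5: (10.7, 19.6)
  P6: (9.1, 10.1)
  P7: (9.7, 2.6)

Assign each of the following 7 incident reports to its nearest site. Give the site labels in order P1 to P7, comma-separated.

P1 → N (d²=126.01)
P2 → N (d²=108.05)
P3 → R (d²=11.65)
P4 → N (d²=22.69)
P5 → C (d²=66.58)
P6 → N (d²=9.70)
P7 → Y (d²=44.57)

N, N, R, N, C, N, Y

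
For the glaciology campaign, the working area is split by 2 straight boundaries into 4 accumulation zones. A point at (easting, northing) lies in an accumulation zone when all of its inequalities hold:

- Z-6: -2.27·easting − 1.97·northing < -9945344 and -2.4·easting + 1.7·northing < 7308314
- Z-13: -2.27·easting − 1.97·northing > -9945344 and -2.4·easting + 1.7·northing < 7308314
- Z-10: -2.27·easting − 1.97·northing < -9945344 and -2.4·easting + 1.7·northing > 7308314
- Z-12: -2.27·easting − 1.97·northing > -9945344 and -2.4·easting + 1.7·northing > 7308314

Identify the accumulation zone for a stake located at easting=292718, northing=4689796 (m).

Z-13

-2.27·292718 − 1.97·4689796 = -9903367.980, which is > -9945344
-2.4·292718 + 1.7·4689796 = 7270130.000, which is < 7308314
This sign pattern matches Z-13.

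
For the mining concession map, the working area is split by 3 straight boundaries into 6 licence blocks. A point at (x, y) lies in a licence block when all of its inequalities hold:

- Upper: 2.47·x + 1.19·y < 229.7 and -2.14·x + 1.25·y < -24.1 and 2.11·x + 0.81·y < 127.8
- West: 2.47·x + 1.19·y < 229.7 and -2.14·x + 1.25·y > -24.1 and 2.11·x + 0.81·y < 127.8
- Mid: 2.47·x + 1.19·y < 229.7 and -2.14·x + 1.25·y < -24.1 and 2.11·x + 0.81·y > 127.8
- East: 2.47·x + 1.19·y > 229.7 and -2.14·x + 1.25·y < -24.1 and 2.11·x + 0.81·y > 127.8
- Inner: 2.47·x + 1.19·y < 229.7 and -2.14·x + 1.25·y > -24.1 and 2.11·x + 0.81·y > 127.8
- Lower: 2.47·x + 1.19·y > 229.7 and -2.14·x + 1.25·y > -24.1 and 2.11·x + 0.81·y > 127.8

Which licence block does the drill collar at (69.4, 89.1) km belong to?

2.47·69.4 + 1.19·89.1 = 277.447, which is > 229.7
-2.14·69.4 + 1.25·89.1 = -37.141, which is < -24.1
2.11·69.4 + 0.81·89.1 = 218.605, which is > 127.8
This sign pattern matches East.

East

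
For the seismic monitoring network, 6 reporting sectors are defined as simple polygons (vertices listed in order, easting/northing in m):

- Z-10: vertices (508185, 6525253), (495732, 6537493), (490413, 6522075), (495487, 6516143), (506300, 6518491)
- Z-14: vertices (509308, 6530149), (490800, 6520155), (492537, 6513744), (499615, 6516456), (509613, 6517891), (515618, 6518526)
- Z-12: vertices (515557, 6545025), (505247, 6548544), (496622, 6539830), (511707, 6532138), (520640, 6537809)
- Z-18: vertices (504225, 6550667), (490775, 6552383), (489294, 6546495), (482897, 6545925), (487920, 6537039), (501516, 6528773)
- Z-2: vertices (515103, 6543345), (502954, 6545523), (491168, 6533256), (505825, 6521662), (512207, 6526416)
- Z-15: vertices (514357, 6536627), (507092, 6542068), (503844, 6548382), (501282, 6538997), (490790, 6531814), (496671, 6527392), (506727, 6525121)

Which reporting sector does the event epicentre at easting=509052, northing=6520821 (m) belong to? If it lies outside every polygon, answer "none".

Cast a ray rightward from (509052, 6520821). For each polygon, the edges (by vertex number in listed order) whose endpoints lie on opposite sides of northing = 6520821, where each meets that height, and whether that is right or left of the point:
Z-10: 3–4 at easting≈491485.6 (left), 5–1 at easting≈506949.5 (left) → 0 crossings.
Z-14: 1–2 at easting≈492033.4 (left), 6–1 at easting≈514372.1 (right) → 1 crossing.
Z-12: no edge straddles that height → 0 crossings.
Z-18: no edge straddles that height → 0 crossings.
Z-2: no edge straddles that height → 0 crossings.
Z-15: no edge straddles that height → 0 crossings.
Only Z-14 has an odd count, so the point is inside Z-14.

Z-14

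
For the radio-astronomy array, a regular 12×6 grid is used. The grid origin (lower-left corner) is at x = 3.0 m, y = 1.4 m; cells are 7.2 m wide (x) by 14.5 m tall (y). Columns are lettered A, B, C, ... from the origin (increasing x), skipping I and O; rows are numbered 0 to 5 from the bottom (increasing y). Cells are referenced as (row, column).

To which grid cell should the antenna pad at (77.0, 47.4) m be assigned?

(3, L)

Column index: ⌊(77.0 − 3.0) / 7.2⌋ = ⌊10.278⌋ = 10 → column L
Row offset from origin: ⌊(47.4 − 1.4) / 14.5⌋ = ⌊3.172⌋ = 3 → row 3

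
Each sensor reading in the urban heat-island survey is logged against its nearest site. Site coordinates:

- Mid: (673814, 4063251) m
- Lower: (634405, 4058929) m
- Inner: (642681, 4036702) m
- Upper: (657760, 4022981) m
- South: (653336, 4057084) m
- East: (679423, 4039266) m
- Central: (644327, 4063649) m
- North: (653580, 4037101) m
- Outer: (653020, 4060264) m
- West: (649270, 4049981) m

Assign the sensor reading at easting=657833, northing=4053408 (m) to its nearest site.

South

Squared distances to each site:
Mid: 352277010.000; Lower: 579352625.000; Inner: 508673540.000; Upper: 925807658.000; South: 33735985.000; East: 666124264.000; Central: 287290117.000; North: 284006258.000; Outer: 70169705.000; West: 85069298.000.
Minimum at South.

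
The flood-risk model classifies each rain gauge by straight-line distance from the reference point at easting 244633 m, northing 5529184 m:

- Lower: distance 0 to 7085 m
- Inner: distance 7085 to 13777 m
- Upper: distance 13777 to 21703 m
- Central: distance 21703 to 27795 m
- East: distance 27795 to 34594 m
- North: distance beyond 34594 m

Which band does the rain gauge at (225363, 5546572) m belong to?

Distance = √((225363−244633)² + (5546572−5529184)²) = √(371332900.000 + 302342544.000) = 25955.259 m.
21703 ≤ 25955.259 < 27795 → Central.

Central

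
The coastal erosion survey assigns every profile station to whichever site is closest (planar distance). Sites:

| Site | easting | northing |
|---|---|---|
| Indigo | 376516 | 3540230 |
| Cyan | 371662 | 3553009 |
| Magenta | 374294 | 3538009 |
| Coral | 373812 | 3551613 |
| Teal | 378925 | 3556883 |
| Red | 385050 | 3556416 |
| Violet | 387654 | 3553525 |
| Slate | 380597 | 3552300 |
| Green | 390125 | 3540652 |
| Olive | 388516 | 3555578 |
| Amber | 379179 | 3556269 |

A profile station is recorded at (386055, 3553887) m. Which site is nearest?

Squared distances to each site:
Indigo: 277506170.000; Cyan: 207929333.000; Magenta: 390432005.000; Coral: 155062125.000; Teal: 59812916.000; Red: 7405866.000; Violet: 2687845.000; Slate: 32308333.000; Green: 191730125.000; Olive: 8916002.000; Amber: 52953300.000.
Minimum at Violet.

Violet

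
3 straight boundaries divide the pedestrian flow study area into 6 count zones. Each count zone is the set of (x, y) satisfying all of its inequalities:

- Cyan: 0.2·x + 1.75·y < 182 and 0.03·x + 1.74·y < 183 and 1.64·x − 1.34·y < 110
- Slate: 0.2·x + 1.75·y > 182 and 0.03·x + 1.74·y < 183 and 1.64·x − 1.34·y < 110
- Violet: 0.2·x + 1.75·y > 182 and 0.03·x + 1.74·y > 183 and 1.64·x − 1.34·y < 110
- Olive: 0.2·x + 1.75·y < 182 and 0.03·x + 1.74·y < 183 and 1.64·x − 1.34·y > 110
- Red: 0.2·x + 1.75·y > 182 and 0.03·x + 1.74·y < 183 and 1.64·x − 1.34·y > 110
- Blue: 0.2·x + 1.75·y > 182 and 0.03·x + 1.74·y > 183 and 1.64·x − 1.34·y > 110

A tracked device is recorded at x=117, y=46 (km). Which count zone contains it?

0.2·117 + 1.75·46 = 103.900, which is < 182
0.03·117 + 1.74·46 = 83.550, which is < 183
1.64·117 − 1.34·46 = 130.240, which is > 110
This sign pattern matches Olive.

Olive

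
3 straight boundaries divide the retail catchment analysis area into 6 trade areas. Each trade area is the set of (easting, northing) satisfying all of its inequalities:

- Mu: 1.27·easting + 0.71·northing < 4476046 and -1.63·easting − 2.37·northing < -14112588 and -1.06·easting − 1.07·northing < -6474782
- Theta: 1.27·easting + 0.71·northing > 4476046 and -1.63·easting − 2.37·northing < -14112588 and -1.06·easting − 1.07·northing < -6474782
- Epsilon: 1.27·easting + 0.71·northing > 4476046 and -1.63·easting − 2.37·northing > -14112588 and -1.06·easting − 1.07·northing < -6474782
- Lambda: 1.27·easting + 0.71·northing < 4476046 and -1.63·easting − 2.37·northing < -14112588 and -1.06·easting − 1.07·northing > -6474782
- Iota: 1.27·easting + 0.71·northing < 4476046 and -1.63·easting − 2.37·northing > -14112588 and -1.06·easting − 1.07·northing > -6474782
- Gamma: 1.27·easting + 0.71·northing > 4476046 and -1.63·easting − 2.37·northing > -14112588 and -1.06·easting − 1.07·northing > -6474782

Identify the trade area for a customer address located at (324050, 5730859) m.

Epsilon

1.27·324050 + 0.71·5730859 = 4480453.390, which is > 4476046
-1.63·324050 − 2.37·5730859 = -14110337.330, which is > -14112588
-1.06·324050 − 1.07·5730859 = -6475512.130, which is < -6474782
This sign pattern matches Epsilon.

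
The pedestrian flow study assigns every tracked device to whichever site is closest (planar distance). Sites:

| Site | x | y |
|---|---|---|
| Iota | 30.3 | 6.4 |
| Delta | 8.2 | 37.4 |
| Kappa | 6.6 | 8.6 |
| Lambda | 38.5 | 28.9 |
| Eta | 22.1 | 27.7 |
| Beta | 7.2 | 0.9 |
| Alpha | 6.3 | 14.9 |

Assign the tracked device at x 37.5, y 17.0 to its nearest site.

Squared distances to each site:
Iota: 164.200; Delta: 1274.650; Kappa: 1025.370; Lambda: 142.610; Eta: 351.650; Beta: 1177.300; Alpha: 977.850.
Minimum at Lambda.

Lambda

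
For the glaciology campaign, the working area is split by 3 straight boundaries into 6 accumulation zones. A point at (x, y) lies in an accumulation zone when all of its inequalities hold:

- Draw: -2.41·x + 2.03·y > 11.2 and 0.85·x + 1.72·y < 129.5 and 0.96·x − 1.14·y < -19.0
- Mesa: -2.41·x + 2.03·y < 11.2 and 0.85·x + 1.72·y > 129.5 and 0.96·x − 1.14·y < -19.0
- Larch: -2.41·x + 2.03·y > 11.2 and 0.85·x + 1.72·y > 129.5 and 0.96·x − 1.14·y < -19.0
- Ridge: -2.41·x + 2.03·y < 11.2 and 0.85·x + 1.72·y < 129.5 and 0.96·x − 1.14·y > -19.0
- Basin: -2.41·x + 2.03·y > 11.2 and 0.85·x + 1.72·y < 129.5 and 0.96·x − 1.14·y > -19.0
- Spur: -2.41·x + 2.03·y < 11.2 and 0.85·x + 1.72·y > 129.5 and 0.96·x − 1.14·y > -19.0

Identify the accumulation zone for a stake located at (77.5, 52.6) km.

-2.41·77.5 + 2.03·52.6 = -79.997, which is < 11.2
0.85·77.5 + 1.72·52.6 = 156.347, which is > 129.5
0.96·77.5 − 1.14·52.6 = 14.436, which is > -19.0
This sign pattern matches Spur.

Spur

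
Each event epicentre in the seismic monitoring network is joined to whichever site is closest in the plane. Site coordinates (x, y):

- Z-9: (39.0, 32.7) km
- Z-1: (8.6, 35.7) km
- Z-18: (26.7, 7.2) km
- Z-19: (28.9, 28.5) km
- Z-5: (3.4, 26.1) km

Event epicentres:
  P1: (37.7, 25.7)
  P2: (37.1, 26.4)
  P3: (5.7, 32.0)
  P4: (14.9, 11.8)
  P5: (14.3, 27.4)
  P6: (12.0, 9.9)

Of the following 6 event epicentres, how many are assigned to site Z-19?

0

P1 → Z-9
P2 → Z-9
P3 → Z-1
P4 → Z-18
P5 → Z-1
P6 → Z-18
0 of the 6 go to Z-19.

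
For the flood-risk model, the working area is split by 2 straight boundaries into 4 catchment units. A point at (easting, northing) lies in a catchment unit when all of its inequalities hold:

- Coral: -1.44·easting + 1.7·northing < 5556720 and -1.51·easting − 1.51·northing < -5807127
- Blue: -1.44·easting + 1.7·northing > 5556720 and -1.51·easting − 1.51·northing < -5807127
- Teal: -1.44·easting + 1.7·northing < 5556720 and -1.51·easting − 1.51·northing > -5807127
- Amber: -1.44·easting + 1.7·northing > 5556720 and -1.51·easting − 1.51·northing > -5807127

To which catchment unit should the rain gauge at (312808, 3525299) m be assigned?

Teal

-1.44·312808 + 1.7·3525299 = 5542564.780, which is < 5556720
-1.51·312808 − 1.51·3525299 = -5795541.570, which is > -5807127
This sign pattern matches Teal.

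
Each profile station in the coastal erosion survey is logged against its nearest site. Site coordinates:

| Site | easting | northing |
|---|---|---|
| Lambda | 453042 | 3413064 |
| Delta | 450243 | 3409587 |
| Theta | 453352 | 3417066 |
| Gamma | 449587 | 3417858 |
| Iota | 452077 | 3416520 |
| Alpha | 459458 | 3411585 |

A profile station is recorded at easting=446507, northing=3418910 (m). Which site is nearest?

Gamma

Squared distances to each site:
Lambda: 76881941.000; Delta: 100876025.000; Theta: 50254361.000; Gamma: 10593104.000; Iota: 36737000.000; Alpha: 221384026.000.
Minimum at Gamma.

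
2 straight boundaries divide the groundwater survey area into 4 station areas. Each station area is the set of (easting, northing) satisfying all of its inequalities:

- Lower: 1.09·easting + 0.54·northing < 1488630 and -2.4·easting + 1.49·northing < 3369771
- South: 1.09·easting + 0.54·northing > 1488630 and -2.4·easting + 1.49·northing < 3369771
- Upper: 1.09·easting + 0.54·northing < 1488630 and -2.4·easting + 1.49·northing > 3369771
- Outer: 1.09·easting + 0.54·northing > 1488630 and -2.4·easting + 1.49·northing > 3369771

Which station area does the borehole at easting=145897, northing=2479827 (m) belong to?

1.09·145897 + 0.54·2479827 = 1498134.310, which is > 1488630
-2.4·145897 + 1.49·2479827 = 3344789.430, which is < 3369771
This sign pattern matches South.

South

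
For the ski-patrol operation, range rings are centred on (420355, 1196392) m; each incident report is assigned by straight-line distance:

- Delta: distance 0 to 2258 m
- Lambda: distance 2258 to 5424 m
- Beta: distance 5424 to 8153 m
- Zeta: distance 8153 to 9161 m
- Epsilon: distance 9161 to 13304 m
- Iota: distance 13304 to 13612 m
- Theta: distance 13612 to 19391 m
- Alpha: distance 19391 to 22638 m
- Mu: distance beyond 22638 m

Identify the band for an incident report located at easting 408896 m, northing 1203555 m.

Distance = √((408896−420355)² + (1203555−1196392)²) = √(131308681.000 + 51308569.000) = 13513.595 m.
13304 ≤ 13513.595 < 13612 → Iota.

Iota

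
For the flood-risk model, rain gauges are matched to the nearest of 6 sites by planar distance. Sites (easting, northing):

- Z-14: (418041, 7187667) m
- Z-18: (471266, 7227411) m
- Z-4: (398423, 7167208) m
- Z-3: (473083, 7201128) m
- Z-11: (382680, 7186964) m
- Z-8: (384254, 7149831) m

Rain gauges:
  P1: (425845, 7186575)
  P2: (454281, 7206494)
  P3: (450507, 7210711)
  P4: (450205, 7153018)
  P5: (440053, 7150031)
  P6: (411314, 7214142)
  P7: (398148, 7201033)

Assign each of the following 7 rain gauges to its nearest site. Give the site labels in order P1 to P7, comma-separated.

Z-14, Z-3, Z-3, Z-14, Z-14, Z-14, Z-11

P1 → Z-14 (d²=62094880.00)
P2 → Z-3 (d²=382309160.00)
P3 → Z-3 (d²=601509665.00)
P4 → Z-14 (d²=2235076097.00)
P5 → Z-14 (d²=1900996640.00)
P6 → Z-14 (d²=746178154.00)
P7 → Z-11 (d²=437195785.00)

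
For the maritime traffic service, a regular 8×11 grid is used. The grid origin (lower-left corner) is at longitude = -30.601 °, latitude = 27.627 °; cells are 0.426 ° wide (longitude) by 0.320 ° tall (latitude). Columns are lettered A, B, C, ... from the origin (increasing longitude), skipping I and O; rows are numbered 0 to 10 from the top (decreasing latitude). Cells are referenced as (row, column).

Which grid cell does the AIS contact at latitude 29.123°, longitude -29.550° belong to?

Column index: ⌊(-29.550 − -30.601) / 0.426⌋ = ⌊2.467⌋ = 2 → column C
Row offset from origin: ⌊(29.123 − 27.627) / 0.320⌋ = ⌊4.675⌋ = 4 → row 6 (counted from top)

(6, C)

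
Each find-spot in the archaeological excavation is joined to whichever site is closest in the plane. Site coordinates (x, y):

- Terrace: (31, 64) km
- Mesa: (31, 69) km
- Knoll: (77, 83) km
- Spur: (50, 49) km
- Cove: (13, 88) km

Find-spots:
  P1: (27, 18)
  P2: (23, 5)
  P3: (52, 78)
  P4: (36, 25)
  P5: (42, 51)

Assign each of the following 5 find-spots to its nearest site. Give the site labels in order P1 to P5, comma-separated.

P1 → Spur (d²=1490.00)
P2 → Spur (d²=2665.00)
P3 → Mesa (d²=522.00)
P4 → Spur (d²=772.00)
P5 → Spur (d²=68.00)

Spur, Spur, Mesa, Spur, Spur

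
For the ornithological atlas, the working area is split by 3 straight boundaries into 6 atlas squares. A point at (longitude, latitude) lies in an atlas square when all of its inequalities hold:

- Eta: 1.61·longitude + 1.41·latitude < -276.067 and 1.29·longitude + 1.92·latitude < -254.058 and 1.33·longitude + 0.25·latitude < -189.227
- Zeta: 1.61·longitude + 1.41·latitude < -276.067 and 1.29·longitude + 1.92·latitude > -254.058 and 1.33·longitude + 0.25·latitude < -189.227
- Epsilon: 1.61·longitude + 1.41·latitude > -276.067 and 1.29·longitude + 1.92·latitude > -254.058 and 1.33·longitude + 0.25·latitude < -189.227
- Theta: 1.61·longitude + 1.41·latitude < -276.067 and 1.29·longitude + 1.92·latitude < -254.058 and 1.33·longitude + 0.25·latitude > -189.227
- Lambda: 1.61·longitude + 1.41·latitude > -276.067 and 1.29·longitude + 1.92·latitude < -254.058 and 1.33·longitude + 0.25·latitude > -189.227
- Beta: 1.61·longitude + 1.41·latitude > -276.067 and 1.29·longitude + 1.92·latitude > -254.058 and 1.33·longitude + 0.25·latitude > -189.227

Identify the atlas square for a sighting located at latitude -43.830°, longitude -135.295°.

Eta

1.61·-135.295 + 1.41·-43.830 = -279.625, which is < -276.067
1.29·-135.295 + 1.92·-43.830 = -258.684, which is < -254.058
1.33·-135.295 + 0.25·-43.830 = -190.900, which is < -189.227
This sign pattern matches Eta.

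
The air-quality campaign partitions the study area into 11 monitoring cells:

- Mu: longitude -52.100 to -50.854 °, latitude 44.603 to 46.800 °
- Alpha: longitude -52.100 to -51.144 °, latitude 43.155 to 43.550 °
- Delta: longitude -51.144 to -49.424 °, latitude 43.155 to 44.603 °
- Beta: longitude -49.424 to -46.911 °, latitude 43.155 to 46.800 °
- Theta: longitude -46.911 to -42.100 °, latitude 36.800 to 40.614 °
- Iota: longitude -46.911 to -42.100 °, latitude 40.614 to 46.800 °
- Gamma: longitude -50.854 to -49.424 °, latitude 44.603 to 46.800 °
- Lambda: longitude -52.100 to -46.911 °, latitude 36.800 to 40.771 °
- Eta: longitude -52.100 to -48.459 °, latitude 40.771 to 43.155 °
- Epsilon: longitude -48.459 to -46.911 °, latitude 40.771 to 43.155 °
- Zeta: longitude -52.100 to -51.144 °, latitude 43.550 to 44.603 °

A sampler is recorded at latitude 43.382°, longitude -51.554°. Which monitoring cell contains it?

Alpha

The point has longitude = -51.554 and latitude = 43.382.
Only Alpha satisfies -52.100 ≤ longitude ≤ -51.144 and 43.155 ≤ latitude ≤ 43.550.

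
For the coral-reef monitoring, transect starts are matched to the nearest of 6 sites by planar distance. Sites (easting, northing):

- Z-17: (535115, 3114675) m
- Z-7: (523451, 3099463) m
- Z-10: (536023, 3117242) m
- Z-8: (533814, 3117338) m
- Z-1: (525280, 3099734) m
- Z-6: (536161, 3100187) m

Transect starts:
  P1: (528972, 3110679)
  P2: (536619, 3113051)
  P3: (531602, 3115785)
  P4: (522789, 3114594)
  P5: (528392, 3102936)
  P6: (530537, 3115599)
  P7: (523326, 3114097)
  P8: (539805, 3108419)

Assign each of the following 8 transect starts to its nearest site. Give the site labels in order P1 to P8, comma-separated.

Z-17, Z-17, Z-8, Z-8, Z-1, Z-8, Z-8, Z-17

P1 → Z-17 (d²=53704465.00)
P2 → Z-17 (d²=4899392.00)
P3 → Z-8 (d²=7304753.00)
P4 → Z-8 (d²=129080161.00)
P5 → Z-1 (d²=19937348.00)
P6 → Z-8 (d²=13762850.00)
P7 → Z-8 (d²=120502225.00)
P8 → Z-17 (d²=61133636.00)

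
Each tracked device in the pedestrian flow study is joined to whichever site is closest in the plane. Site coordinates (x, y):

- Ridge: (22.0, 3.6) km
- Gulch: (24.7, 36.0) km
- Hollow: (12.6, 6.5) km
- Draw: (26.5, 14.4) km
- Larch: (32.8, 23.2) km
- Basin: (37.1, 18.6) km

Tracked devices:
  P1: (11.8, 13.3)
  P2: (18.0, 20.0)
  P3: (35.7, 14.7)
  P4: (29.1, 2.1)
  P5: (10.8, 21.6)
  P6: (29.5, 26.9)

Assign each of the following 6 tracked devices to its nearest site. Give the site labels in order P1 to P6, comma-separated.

Hollow, Draw, Basin, Ridge, Hollow, Larch

P1 → Hollow (d²=46.88)
P2 → Draw (d²=103.61)
P3 → Basin (d²=17.17)
P4 → Ridge (d²=52.66)
P5 → Hollow (d²=231.25)
P6 → Larch (d²=24.58)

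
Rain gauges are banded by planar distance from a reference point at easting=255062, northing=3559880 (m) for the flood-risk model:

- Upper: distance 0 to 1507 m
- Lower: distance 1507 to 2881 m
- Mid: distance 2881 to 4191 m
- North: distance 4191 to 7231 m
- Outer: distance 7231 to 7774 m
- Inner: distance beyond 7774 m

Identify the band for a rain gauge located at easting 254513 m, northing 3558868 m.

Distance = √((254513−255062)² + (3558868−3559880)²) = √(301401.000 + 1024144.000) = 1151.323 m.
0 ≤ 1151.323 < 1507 → Upper.

Upper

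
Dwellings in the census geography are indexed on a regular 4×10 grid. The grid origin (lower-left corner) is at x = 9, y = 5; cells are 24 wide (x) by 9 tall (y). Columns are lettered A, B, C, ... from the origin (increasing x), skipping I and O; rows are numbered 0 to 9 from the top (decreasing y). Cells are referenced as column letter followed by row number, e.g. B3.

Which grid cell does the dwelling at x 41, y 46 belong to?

Column index: ⌊(41 − 9) / 24⌋ = ⌊1.333⌋ = 1 → column B
Row offset from origin: ⌊(46 − 5) / 9⌋ = ⌊4.556⌋ = 4 → row 5 (counted from top)

B5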